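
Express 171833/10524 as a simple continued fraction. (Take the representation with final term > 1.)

171833 = 16×10524 + 3449
10524 = 3×3449 + 177
3449 = 19×177 + 86
177 = 2×86 + 5
86 = 17×5 + 1
5 = 5×1 + 0  (stop)
So 171833/10524 = [16; 3, 19, 2, 17, 5].

[16; 3, 19, 2, 17, 5]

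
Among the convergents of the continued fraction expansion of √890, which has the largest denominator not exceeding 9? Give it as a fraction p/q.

√890 = [29; 1, 4, 1, 58, …] (period length 4).
Convergents:
  p_0/q_0 = 29/1
  p_1/q_1 = 30/1
  p_2/q_2 = 149/5
  p_3/q_3 = 179/6
  p_4/q_4 = 10531/353
q_3 = 6 ≤ 9 < 353 = q_4, so the answer is 179/6.

179/6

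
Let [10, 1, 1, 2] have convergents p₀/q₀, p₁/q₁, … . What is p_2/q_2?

21/2

Using pₖ = aₖpₖ₋₁ + pₖ₋₂, qₖ = aₖqₖ₋₁ + qₖ₋₂ (with p₋₁=1, p₋₂=0, q₋₁=0, q₋₂=1):
  k=0: a=10, p=10, q=1
  k=1: a=1, p=11, q=1
  k=2: a=1, p=21, q=2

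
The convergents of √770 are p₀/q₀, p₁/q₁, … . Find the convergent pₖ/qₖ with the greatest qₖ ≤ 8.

√770 = [27; 1, 2, 1, 54, …] (period length 4).
Convergents:
  p_0/q_0 = 27/1
  p_1/q_1 = 28/1
  p_2/q_2 = 83/3
  p_3/q_3 = 111/4
  p_4/q_4 = 6077/219
q_3 = 4 ≤ 8 < 219 = q_4, so the answer is 111/4.

111/4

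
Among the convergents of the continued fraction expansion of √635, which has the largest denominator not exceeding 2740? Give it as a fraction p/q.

√635 = [25; 5, 50, …] (period length 2).
Convergents:
  p_0/q_0 = 25/1
  p_1/q_1 = 126/5
  p_2/q_2 = 6325/251
  p_3/q_3 = 31751/1260
  p_4/q_4 = 1593875/63251
q_3 = 1260 ≤ 2740 < 63251 = q_4, so the answer is 31751/1260.

31751/1260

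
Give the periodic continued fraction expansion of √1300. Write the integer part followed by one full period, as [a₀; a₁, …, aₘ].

a₀ = ⌊√1300⌋ = 36.

[36; 18, 72]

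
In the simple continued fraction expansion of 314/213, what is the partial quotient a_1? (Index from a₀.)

314 = 1·213 + 101   →  a_0 = 1
213 = 2·101 + 11   →  a_1 = 2

2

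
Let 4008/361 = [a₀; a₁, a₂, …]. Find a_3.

4008 = 11·361 + 37   →  a_0 = 11
361 = 9·37 + 28   →  a_1 = 9
37 = 1·28 + 9   →  a_2 = 1
28 = 3·9 + 1   →  a_3 = 3

3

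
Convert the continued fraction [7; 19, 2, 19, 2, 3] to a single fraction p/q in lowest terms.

Using pₖ = aₖpₖ₋₁ + pₖ₋₂ and qₖ = aₖqₖ₋₁ + qₖ₋₂:
  k=0: a=7, p=7, q=1
  k=1: a=19, p=134, q=19
  k=2: a=2, p=275, q=39
  k=3: a=19, p=5359, q=760
  k=4: a=2, p=10993, q=1559
  k=5: a=3, p=38338, q=5437

38338/5437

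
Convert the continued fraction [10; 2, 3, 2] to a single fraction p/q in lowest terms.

Using pₖ = aₖpₖ₋₁ + pₖ₋₂ and qₖ = aₖqₖ₋₁ + qₖ₋₂:
  k=0: a=10, p=10, q=1
  k=1: a=2, p=21, q=2
  k=2: a=3, p=73, q=7
  k=3: a=2, p=167, q=16

167/16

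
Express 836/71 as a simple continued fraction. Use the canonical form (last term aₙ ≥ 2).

836 = 11*71 + 55
71 = 1*55 + 16
55 = 3*16 + 7
16 = 2*7 + 2
7 = 3*2 + 1
2 = 2*1 + 0  (stop)
So 836/71 = [11; 1, 3, 2, 3, 2].

[11; 1, 3, 2, 3, 2]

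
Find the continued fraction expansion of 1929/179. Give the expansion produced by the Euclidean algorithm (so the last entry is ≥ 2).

[10; 1, 3, 2, 9, 2]

1929 = 10·179 + 139
179 = 1·139 + 40
139 = 3·40 + 19
40 = 2·19 + 2
19 = 9·2 + 1
2 = 2·1 + 0  (stop)
So 1929/179 = [10; 1, 3, 2, 9, 2].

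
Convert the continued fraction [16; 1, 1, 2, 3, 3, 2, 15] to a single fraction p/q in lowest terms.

33029/1991

Using pₖ = aₖpₖ₋₁ + pₖ₋₂ and qₖ = aₖqₖ₋₁ + qₖ₋₂:
  k=0: a=16, p=16, q=1
  k=1: a=1, p=17, q=1
  k=2: a=1, p=33, q=2
  k=3: a=2, p=83, q=5
  k=4: a=3, p=282, q=17
  k=5: a=3, p=929, q=56
  k=6: a=2, p=2140, q=129
  k=7: a=15, p=33029, q=1991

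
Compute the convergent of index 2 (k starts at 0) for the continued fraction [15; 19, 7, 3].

Using pₖ = aₖpₖ₋₁ + pₖ₋₂, qₖ = aₖqₖ₋₁ + qₖ₋₂ (with p₋₁=1, p₋₂=0, q₋₁=0, q₋₂=1):
  k=0: a=15, p=15, q=1
  k=1: a=19, p=286, q=19
  k=2: a=7, p=2017, q=134

2017/134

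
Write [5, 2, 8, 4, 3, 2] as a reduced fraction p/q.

2867/524

Fold from the inside: start with 2/1.
  3 + 1/2 = 7/2
  4 + 2/7 = 30/7
  8 + 7/30 = 247/30
  2 + 30/247 = 524/247
  5 + 247/524 = 2867/524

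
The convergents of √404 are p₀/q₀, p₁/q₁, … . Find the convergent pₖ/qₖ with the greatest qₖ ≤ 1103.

√404 = [20; 10, 40, …] (period length 2).
Convergents:
  p_0/q_0 = 20/1
  p_1/q_1 = 201/10
  p_2/q_2 = 8060/401
  p_3/q_3 = 80801/4020
q_2 = 401 ≤ 1103 < 4020 = q_3, so the answer is 8060/401.

8060/401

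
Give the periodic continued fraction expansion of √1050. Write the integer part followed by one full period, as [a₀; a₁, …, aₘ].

a₀ = ⌊√1050⌋ = 32.
With m₀=0, d₀=1 and mₖ₊₁ = dₖaₖ − mₖ, dₖ₊₁ = (n − mₖ₊₁²)/dₖ, aₖ₊₁ = ⌊(a₀+mₖ₊₁)/dₖ₊₁⌋:
  k=1: m=32, d=26, a=2
  k=2: m=20, d=25, a=2
  k=3: m=30, d=6, a=10
  k=4: m=30, d=25, a=2
  k=5: m=20, d=26, a=2
  k=6: m=32, d=1, a=64
d=1 and a=2a₀=64 at k=6, so the next step gives (m, d) = (32, 26) again — its k=1 value — and the period has length 6.

[32; 2, 2, 10, 2, 2, 64]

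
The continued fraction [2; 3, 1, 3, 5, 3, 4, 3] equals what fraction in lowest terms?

7960/3513

Fold from the inside: start with 3/1.
  4 + 1/3 = 13/3
  3 + 3/13 = 42/13
  5 + 13/42 = 223/42
  3 + 42/223 = 711/223
  1 + 223/711 = 934/711
  3 + 711/934 = 3513/934
  2 + 934/3513 = 7960/3513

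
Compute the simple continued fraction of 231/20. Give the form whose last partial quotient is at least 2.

231 = 11*20 + 11
20 = 1*11 + 9
11 = 1*9 + 2
9 = 4*2 + 1
2 = 2*1 + 0  (stop)
So 231/20 = [11; 1, 1, 4, 2].

[11; 1, 1, 4, 2]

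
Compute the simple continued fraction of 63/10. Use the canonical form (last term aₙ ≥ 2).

[6; 3, 3]

63 = 6*10 + 3
10 = 3*3 + 1
3 = 3*1 + 0  (stop)
So 63/10 = [6; 3, 3].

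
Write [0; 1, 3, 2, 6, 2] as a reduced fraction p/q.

Using pₖ = aₖpₖ₋₁ + pₖ₋₂ and qₖ = aₖqₖ₋₁ + qₖ₋₂:
  k=0: a=0, p=0, q=1
  k=1: a=1, p=1, q=1
  k=2: a=3, p=3, q=4
  k=3: a=2, p=7, q=9
  k=4: a=6, p=45, q=58
  k=5: a=2, p=97, q=125

97/125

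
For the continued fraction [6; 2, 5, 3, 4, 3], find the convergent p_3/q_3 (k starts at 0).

226/35

Using pₖ = aₖpₖ₋₁ + pₖ₋₂, qₖ = aₖqₖ₋₁ + qₖ₋₂ (with p₋₁=1, p₋₂=0, q₋₁=0, q₋₂=1):
  k=0: a=6, p=6, q=1
  k=1: a=2, p=13, q=2
  k=2: a=5, p=71, q=11
  k=3: a=3, p=226, q=35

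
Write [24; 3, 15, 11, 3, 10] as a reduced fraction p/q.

395032/16239

Fold from the inside: start with 10/1.
  3 + 1/10 = 31/10
  11 + 10/31 = 351/31
  15 + 31/351 = 5296/351
  3 + 351/5296 = 16239/5296
  24 + 5296/16239 = 395032/16239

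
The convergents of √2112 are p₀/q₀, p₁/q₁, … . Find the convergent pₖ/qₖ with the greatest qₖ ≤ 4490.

√2112 = [45; 1, 21, 1, 90, …] (period length 4).
Convergents:
  p_0/q_0 = 45/1
  p_1/q_1 = 46/1
  p_2/q_2 = 1011/22
  p_3/q_3 = 1057/23
  p_4/q_4 = 96141/2092
  p_5/q_5 = 97198/2115
  p_6/q_6 = 2137299/46507
q_5 = 2115 ≤ 4490 < 46507 = q_6, so the answer is 97198/2115.

97198/2115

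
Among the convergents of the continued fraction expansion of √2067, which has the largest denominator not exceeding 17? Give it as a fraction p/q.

√2067 = [45; 2, 6, 2, 90, …] (period length 4).
Convergents:
  p_0/q_0 = 45/1
  p_1/q_1 = 91/2
  p_2/q_2 = 591/13
  p_3/q_3 = 1273/28
q_2 = 13 ≤ 17 < 28 = q_3, so the answer is 591/13.

591/13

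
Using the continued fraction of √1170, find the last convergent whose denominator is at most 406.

√1170 = [34; 4, 1, 6, 1, 4, 68, …] (period length 6).
Convergents:
  p_0/q_0 = 34/1
  p_1/q_1 = 137/4
  p_2/q_2 = 171/5
  p_3/q_3 = 1163/34
  p_4/q_4 = 1334/39
  p_5/q_5 = 6499/190
  p_6/q_6 = 443266/12959
q_5 = 190 ≤ 406 < 12959 = q_6, so the answer is 6499/190.

6499/190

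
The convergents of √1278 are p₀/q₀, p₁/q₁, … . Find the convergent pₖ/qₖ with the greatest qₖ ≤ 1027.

30637/857

√1278 = [35; 1, 2, 1, 70, …] (period length 4).
Convergents:
  p_0/q_0 = 35/1
  p_1/q_1 = 36/1
  p_2/q_2 = 107/3
  p_3/q_3 = 143/4
  p_4/q_4 = 10117/283
  p_5/q_5 = 10260/287
  p_6/q_6 = 30637/857
  p_7/q_7 = 40897/1144
q_6 = 857 ≤ 1027 < 1144 = q_7, so the answer is 30637/857.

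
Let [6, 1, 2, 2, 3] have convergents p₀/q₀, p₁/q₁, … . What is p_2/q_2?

20/3

Using pₖ = aₖpₖ₋₁ + pₖ₋₂, qₖ = aₖqₖ₋₁ + qₖ₋₂ (with p₋₁=1, p₋₂=0, q₋₁=0, q₋₂=1):
  k=0: a=6, p=6, q=1
  k=1: a=1, p=7, q=1
  k=2: a=2, p=20, q=3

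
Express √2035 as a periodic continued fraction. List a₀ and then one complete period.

a₀ = ⌊√2035⌋ = 45.

[45; 9, 90]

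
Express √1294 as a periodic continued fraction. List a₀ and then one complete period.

[35; 1, 34, 1, 70]

a₀ = ⌊√1294⌋ = 35.
With m₀=0, d₀=1 and mₖ₊₁ = dₖaₖ − mₖ, dₖ₊₁ = (n − mₖ₊₁²)/dₖ, aₖ₊₁ = ⌊(a₀+mₖ₊₁)/dₖ₊₁⌋:
  k=1: m=35, d=69, a=1
  k=2: m=34, d=2, a=34
  k=3: m=34, d=69, a=1
  k=4: m=35, d=1, a=70
d=1 and a=2a₀=70 at k=4, so the next step gives (m, d) = (35, 69) again — its k=1 value — and the period has length 4.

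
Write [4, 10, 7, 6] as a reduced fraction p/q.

1787/436

Using pₖ = aₖpₖ₋₁ + pₖ₋₂ and qₖ = aₖqₖ₋₁ + qₖ₋₂:
  k=0: a=4, p=4, q=1
  k=1: a=10, p=41, q=10
  k=2: a=7, p=291, q=71
  k=3: a=6, p=1787, q=436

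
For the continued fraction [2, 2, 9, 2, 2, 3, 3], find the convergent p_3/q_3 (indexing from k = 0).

Using pₖ = aₖpₖ₋₁ + pₖ₋₂, qₖ = aₖqₖ₋₁ + qₖ₋₂ (with p₋₁=1, p₋₂=0, q₋₁=0, q₋₂=1):
  k=0: a=2, p=2, q=1
  k=1: a=2, p=5, q=2
  k=2: a=9, p=47, q=19
  k=3: a=2, p=99, q=40

99/40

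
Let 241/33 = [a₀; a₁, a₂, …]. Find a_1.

3

241 = 7·33 + 10   →  a_0 = 7
33 = 3·10 + 3   →  a_1 = 3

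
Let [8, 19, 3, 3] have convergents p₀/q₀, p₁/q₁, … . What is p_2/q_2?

467/58

Using pₖ = aₖpₖ₋₁ + pₖ₋₂, qₖ = aₖqₖ₋₁ + qₖ₋₂ (with p₋₁=1, p₋₂=0, q₋₁=0, q₋₂=1):
  k=0: a=8, p=8, q=1
  k=1: a=19, p=153, q=19
  k=2: a=3, p=467, q=58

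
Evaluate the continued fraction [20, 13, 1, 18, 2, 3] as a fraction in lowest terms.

38076/1897

Using pₖ = aₖpₖ₋₁ + pₖ₋₂ and qₖ = aₖqₖ₋₁ + qₖ₋₂:
  k=0: a=20, p=20, q=1
  k=1: a=13, p=261, q=13
  k=2: a=1, p=281, q=14
  k=3: a=18, p=5319, q=265
  k=4: a=2, p=10919, q=544
  k=5: a=3, p=38076, q=1897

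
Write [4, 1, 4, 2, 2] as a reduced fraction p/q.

130/27

Using pₖ = aₖpₖ₋₁ + pₖ₋₂ and qₖ = aₖqₖ₋₁ + qₖ₋₂:
  k=0: a=4, p=4, q=1
  k=1: a=1, p=5, q=1
  k=2: a=4, p=24, q=5
  k=3: a=2, p=53, q=11
  k=4: a=2, p=130, q=27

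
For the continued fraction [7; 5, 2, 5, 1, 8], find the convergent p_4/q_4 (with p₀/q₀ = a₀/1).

Using pₖ = aₖpₖ₋₁ + pₖ₋₂, qₖ = aₖqₖ₋₁ + qₖ₋₂ (with p₋₁=1, p₋₂=0, q₋₁=0, q₋₂=1):
  k=0: a=7, p=7, q=1
  k=1: a=5, p=36, q=5
  k=2: a=2, p=79, q=11
  k=3: a=5, p=431, q=60
  k=4: a=1, p=510, q=71

510/71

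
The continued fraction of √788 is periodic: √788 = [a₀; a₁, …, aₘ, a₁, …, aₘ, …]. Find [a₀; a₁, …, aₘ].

a₀ = ⌊√788⌋ = 28.

[28; 14, 56]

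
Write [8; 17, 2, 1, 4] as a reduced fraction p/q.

Using pₖ = aₖpₖ₋₁ + pₖ₋₂ and qₖ = aₖqₖ₋₁ + qₖ₋₂:
  k=0: a=8, p=8, q=1
  k=1: a=17, p=137, q=17
  k=2: a=2, p=282, q=35
  k=3: a=1, p=419, q=52
  k=4: a=4, p=1958, q=243

1958/243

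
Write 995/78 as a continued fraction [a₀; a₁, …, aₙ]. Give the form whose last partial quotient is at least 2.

995 = 12·78 + 59
78 = 1·59 + 19
59 = 3·19 + 2
19 = 9·2 + 1
2 = 2·1 + 0  (stop)
So 995/78 = [12; 1, 3, 9, 2].

[12; 1, 3, 9, 2]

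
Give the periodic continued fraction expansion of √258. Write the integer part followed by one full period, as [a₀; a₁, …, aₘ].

a₀ = ⌊√258⌋ = 16.

[16; 16, 32]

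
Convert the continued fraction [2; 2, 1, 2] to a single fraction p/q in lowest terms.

Fold from the inside: start with 2/1.
  1 + 1/2 = 3/2
  2 + 2/3 = 8/3
  2 + 3/8 = 19/8

19/8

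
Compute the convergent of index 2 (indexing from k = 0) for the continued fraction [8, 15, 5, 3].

613/76

Using pₖ = aₖpₖ₋₁ + pₖ₋₂, qₖ = aₖqₖ₋₁ + qₖ₋₂ (with p₋₁=1, p₋₂=0, q₋₁=0, q₋₂=1):
  k=0: a=8, p=8, q=1
  k=1: a=15, p=121, q=15
  k=2: a=5, p=613, q=76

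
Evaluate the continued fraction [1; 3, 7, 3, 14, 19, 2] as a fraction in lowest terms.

50999/38670

Using pₖ = aₖpₖ₋₁ + pₖ₋₂ and qₖ = aₖqₖ₋₁ + qₖ₋₂:
  k=0: a=1, p=1, q=1
  k=1: a=3, p=4, q=3
  k=2: a=7, p=29, q=22
  k=3: a=3, p=91, q=69
  k=4: a=14, p=1303, q=988
  k=5: a=19, p=24848, q=18841
  k=6: a=2, p=50999, q=38670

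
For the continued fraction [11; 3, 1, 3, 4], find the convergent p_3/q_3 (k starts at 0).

Using pₖ = aₖpₖ₋₁ + pₖ₋₂, qₖ = aₖqₖ₋₁ + qₖ₋₂ (with p₋₁=1, p₋₂=0, q₋₁=0, q₋₂=1):
  k=0: a=11, p=11, q=1
  k=1: a=3, p=34, q=3
  k=2: a=1, p=45, q=4
  k=3: a=3, p=169, q=15

169/15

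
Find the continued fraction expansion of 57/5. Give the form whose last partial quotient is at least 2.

57 = 11*5 + 2
5 = 2*2 + 1
2 = 2*1 + 0  (stop)
So 57/5 = [11; 2, 2].

[11; 2, 2]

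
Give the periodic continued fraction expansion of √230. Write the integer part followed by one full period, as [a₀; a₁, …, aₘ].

a₀ = ⌊√230⌋ = 15.
With m₀=0, d₀=1 and mₖ₊₁ = dₖaₖ − mₖ, dₖ₊₁ = (n − mₖ₊₁²)/dₖ, aₖ₊₁ = ⌊(a₀+mₖ₊₁)/dₖ₊₁⌋:
  k=1: m=15, d=5, a=6
  k=2: m=15, d=1, a=30
d=1 and a=2a₀=30 at k=2, so the next step gives (m, d) = (15, 5) again — its k=1 value — and the period has length 2.

[15; 6, 30]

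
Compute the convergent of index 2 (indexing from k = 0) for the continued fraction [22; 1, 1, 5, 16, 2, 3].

Using pₖ = aₖpₖ₋₁ + pₖ₋₂, qₖ = aₖqₖ₋₁ + qₖ₋₂ (with p₋₁=1, p₋₂=0, q₋₁=0, q₋₂=1):
  k=0: a=22, p=22, q=1
  k=1: a=1, p=23, q=1
  k=2: a=1, p=45, q=2

45/2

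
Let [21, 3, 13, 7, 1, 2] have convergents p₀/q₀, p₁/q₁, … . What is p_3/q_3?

6035/283

Using pₖ = aₖpₖ₋₁ + pₖ₋₂, qₖ = aₖqₖ₋₁ + qₖ₋₂ (with p₋₁=1, p₋₂=0, q₋₁=0, q₋₂=1):
  k=0: a=21, p=21, q=1
  k=1: a=3, p=64, q=3
  k=2: a=13, p=853, q=40
  k=3: a=7, p=6035, q=283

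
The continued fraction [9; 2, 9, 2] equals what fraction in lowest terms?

379/40

Using pₖ = aₖpₖ₋₁ + pₖ₋₂ and qₖ = aₖqₖ₋₁ + qₖ₋₂:
  k=0: a=9, p=9, q=1
  k=1: a=2, p=19, q=2
  k=2: a=9, p=180, q=19
  k=3: a=2, p=379, q=40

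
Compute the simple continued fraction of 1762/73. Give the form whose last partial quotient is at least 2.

[24; 7, 3, 3]

1762 = 24*73 + 10
73 = 7*10 + 3
10 = 3*3 + 1
3 = 3*1 + 0  (stop)
So 1762/73 = [24; 7, 3, 3].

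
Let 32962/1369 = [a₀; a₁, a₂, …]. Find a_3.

32962 = 24·1369 + 106   →  a_0 = 24
1369 = 12·106 + 97   →  a_1 = 12
106 = 1·97 + 9   →  a_2 = 1
97 = 10·9 + 7   →  a_3 = 10

10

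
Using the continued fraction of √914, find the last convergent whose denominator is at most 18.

393/13

√914 = [30; 4, 3, 3, 4, 60, …] (period length 5).
Convergents:
  p_0/q_0 = 30/1
  p_1/q_1 = 121/4
  p_2/q_2 = 393/13
  p_3/q_3 = 1300/43
q_2 = 13 ≤ 18 < 43 = q_3, so the answer is 393/13.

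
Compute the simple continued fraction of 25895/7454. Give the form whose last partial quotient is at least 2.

[3; 2, 9, 9, 2, 6, 3]

25895 = 3*7454 + 3533
7454 = 2*3533 + 388
3533 = 9*388 + 41
388 = 9*41 + 19
41 = 2*19 + 3
19 = 6*3 + 1
3 = 3*1 + 0  (stop)
So 25895/7454 = [3; 2, 9, 9, 2, 6, 3].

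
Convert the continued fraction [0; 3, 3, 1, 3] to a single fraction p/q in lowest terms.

15/49

Fold from the inside: start with 3/1.
  1 + 1/3 = 4/3
  3 + 3/4 = 15/4
  3 + 4/15 = 49/15
  0 + 15/49 = 15/49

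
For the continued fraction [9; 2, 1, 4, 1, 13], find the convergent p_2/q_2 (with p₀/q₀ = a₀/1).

Using pₖ = aₖpₖ₋₁ + pₖ₋₂, qₖ = aₖqₖ₋₁ + qₖ₋₂ (with p₋₁=1, p₋₂=0, q₋₁=0, q₋₂=1):
  k=0: a=9, p=9, q=1
  k=1: a=2, p=19, q=2
  k=2: a=1, p=28, q=3

28/3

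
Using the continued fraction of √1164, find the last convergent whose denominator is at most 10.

307/9

√1164 = [34; 8, 1, 1, 16, 1, 1, 8, 68, …] (period length 8).
Convergents:
  p_0/q_0 = 34/1
  p_1/q_1 = 273/8
  p_2/q_2 = 307/9
  p_3/q_3 = 580/17
q_2 = 9 ≤ 10 < 17 = q_3, so the answer is 307/9.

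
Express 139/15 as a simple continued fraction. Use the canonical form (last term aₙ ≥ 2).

139 = 9·15 + 4
15 = 3·4 + 3
4 = 1·3 + 1
3 = 3·1 + 0  (stop)
So 139/15 = [9; 3, 1, 3].

[9; 3, 1, 3]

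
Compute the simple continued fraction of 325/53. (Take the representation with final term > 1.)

325 = 6·53 + 7
53 = 7·7 + 4
7 = 1·4 + 3
4 = 1·3 + 1
3 = 3·1 + 0  (stop)
So 325/53 = [6; 7, 1, 1, 3].

[6; 7, 1, 1, 3]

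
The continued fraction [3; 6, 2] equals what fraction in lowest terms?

41/13

Fold from the inside: start with 2/1.
  6 + 1/2 = 13/2
  3 + 2/13 = 41/13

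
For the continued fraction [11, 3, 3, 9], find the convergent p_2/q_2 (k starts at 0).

113/10

Using pₖ = aₖpₖ₋₁ + pₖ₋₂, qₖ = aₖqₖ₋₁ + qₖ₋₂ (with p₋₁=1, p₋₂=0, q₋₁=0, q₋₂=1):
  k=0: a=11, p=11, q=1
  k=1: a=3, p=34, q=3
  k=2: a=3, p=113, q=10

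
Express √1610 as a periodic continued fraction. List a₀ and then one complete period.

a₀ = ⌊√1610⌋ = 40.

[40; 8, 80]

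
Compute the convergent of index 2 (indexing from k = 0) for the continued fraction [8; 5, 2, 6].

Using pₖ = aₖpₖ₋₁ + pₖ₋₂, qₖ = aₖqₖ₋₁ + qₖ₋₂ (with p₋₁=1, p₋₂=0, q₋₁=0, q₋₂=1):
  k=0: a=8, p=8, q=1
  k=1: a=5, p=41, q=5
  k=2: a=2, p=90, q=11

90/11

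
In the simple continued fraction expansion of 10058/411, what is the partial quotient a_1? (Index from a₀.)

2

10058 = 24·411 + 194   →  a_0 = 24
411 = 2·194 + 23   →  a_1 = 2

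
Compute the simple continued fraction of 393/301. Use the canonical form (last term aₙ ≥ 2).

[1; 3, 3, 1, 2, 8]

393 = 1×301 + 92
301 = 3×92 + 25
92 = 3×25 + 17
25 = 1×17 + 8
17 = 2×8 + 1
8 = 8×1 + 0  (stop)
So 393/301 = [1; 3, 3, 1, 2, 8].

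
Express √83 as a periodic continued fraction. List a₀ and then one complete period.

[9; 9, 18]

a₀ = ⌊√83⌋ = 9.
With m₀=0, d₀=1 and mₖ₊₁ = dₖaₖ − mₖ, dₖ₊₁ = (n − mₖ₊₁²)/dₖ, aₖ₊₁ = ⌊(a₀+mₖ₊₁)/dₖ₊₁⌋:
  k=1: m=9, d=2, a=9
  k=2: m=9, d=1, a=18
d=1 and a=2a₀=18 at k=2, so the next step gives (m, d) = (9, 2) again — its k=1 value — and the period has length 2.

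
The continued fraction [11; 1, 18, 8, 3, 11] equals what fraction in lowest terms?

Using pₖ = aₖpₖ₋₁ + pₖ₋₂ and qₖ = aₖqₖ₋₁ + qₖ₋₂:
  k=0: a=11, p=11, q=1
  k=1: a=1, p=12, q=1
  k=2: a=18, p=227, q=19
  k=3: a=8, p=1828, q=153
  k=4: a=3, p=5711, q=478
  k=5: a=11, p=64649, q=5411

64649/5411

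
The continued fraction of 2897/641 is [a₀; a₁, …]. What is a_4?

2897 = 4·641 + 333   →  a_0 = 4
641 = 1·333 + 308   →  a_1 = 1
333 = 1·308 + 25   →  a_2 = 1
308 = 12·25 + 8   →  a_3 = 12
25 = 3·8 + 1   →  a_4 = 3

3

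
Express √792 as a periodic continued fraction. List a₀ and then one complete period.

[28; 7, 56]

a₀ = ⌊√792⌋ = 28.
With m₀=0, d₀=1 and mₖ₊₁ = dₖaₖ − mₖ, dₖ₊₁ = (n − mₖ₊₁²)/dₖ, aₖ₊₁ = ⌊(a₀+mₖ₊₁)/dₖ₊₁⌋:
  k=1: m=28, d=8, a=7
  k=2: m=28, d=1, a=56
d=1 and a=2a₀=56 at k=2, so the next step gives (m, d) = (28, 8) again — its k=1 value — and the period has length 2.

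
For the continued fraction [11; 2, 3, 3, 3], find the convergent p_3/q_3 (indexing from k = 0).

Using pₖ = aₖpₖ₋₁ + pₖ₋₂, qₖ = aₖqₖ₋₁ + qₖ₋₂ (with p₋₁=1, p₋₂=0, q₋₁=0, q₋₂=1):
  k=0: a=11, p=11, q=1
  k=1: a=2, p=23, q=2
  k=2: a=3, p=80, q=7
  k=3: a=3, p=263, q=23

263/23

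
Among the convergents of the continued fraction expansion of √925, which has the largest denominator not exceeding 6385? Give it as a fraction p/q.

107452/3533

√925 = [30; 2, 2, 2, 2, 60, …] (period length 5).
Convergents:
  p_0/q_0 = 30/1
  p_1/q_1 = 61/2
  p_2/q_2 = 152/5
  p_3/q_3 = 365/12
  p_4/q_4 = 882/29
  p_5/q_5 = 53285/1752
  p_6/q_6 = 107452/3533
  p_7/q_7 = 268189/8818
q_6 = 3533 ≤ 6385 < 8818 = q_7, so the answer is 107452/3533.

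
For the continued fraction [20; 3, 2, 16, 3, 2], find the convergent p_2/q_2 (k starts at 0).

Using pₖ = aₖpₖ₋₁ + pₖ₋₂, qₖ = aₖqₖ₋₁ + qₖ₋₂ (with p₋₁=1, p₋₂=0, q₋₁=0, q₋₂=1):
  k=0: a=20, p=20, q=1
  k=1: a=3, p=61, q=3
  k=2: a=2, p=142, q=7

142/7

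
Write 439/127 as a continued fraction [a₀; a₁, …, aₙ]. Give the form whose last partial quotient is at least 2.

[3; 2, 5, 3, 1, 2]

439 = 3·127 + 58
127 = 2·58 + 11
58 = 5·11 + 3
11 = 3·3 + 2
3 = 1·2 + 1
2 = 2·1 + 0  (stop)
So 439/127 = [3; 2, 5, 3, 1, 2].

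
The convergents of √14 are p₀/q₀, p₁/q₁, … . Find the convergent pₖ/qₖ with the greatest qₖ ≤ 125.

√14 = [3; 1, 2, 1, 6, …] (period length 4).
Convergents:
  p_0/q_0 = 3/1
  p_1/q_1 = 4/1
  p_2/q_2 = 11/3
  p_3/q_3 = 15/4
  p_4/q_4 = 101/27
  p_5/q_5 = 116/31
  p_6/q_6 = 333/89
  p_7/q_7 = 449/120
  p_8/q_8 = 3027/809
q_7 = 120 ≤ 125 < 809 = q_8, so the answer is 449/120.

449/120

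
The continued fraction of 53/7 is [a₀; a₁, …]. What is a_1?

1

53 = 7·7 + 4   →  a_0 = 7
7 = 1·4 + 3   →  a_1 = 1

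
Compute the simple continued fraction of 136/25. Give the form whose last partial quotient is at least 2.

136 = 5·25 + 11
25 = 2·11 + 3
11 = 3·3 + 2
3 = 1·2 + 1
2 = 2·1 + 0  (stop)
So 136/25 = [5; 2, 3, 1, 2].

[5; 2, 3, 1, 2]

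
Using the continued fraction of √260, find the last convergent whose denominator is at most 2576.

33281/2064

√260 = [16; 8, 32, …] (period length 2).
Convergents:
  p_0/q_0 = 16/1
  p_1/q_1 = 129/8
  p_2/q_2 = 4144/257
  p_3/q_3 = 33281/2064
  p_4/q_4 = 1069136/66305
q_3 = 2064 ≤ 2576 < 66305 = q_4, so the answer is 33281/2064.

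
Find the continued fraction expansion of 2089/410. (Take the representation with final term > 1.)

[5; 10, 1, 1, 19]

2089 = 5·410 + 39
410 = 10·39 + 20
39 = 1·20 + 19
20 = 1·19 + 1
19 = 19·1 + 0  (stop)
So 2089/410 = [5; 10, 1, 1, 19].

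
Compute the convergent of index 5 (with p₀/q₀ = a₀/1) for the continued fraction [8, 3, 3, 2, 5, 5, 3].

Using pₖ = aₖpₖ₋₁ + pₖ₋₂, qₖ = aₖqₖ₋₁ + qₖ₋₂ (with p₋₁=1, p₋₂=0, q₋₁=0, q₋₂=1):
  k=0: a=8, p=8, q=1
  k=1: a=3, p=25, q=3
  k=2: a=3, p=83, q=10
  k=3: a=2, p=191, q=23
  k=4: a=5, p=1038, q=125
  k=5: a=5, p=5381, q=648

5381/648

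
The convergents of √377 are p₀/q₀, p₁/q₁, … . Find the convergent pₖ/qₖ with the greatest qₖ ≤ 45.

233/12

√377 = [19; 2, 2, 2, 38, …] (period length 4).
Convergents:
  p_0/q_0 = 19/1
  p_1/q_1 = 39/2
  p_2/q_2 = 97/5
  p_3/q_3 = 233/12
  p_4/q_4 = 8951/461
q_3 = 12 ≤ 45 < 461 = q_4, so the answer is 233/12.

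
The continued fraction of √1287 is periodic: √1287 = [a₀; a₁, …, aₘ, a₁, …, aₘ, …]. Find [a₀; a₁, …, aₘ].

[35; 1, 6, 1, 70]

a₀ = ⌊√1287⌋ = 35.
With m₀=0, d₀=1 and mₖ₊₁ = dₖaₖ − mₖ, dₖ₊₁ = (n − mₖ₊₁²)/dₖ, aₖ₊₁ = ⌊(a₀+mₖ₊₁)/dₖ₊₁⌋:
  k=1: m=35, d=62, a=1
  k=2: m=27, d=9, a=6
  k=3: m=27, d=62, a=1
  k=4: m=35, d=1, a=70
d=1 and a=2a₀=70 at k=4, so the next step gives (m, d) = (35, 62) again — its k=1 value — and the period has length 4.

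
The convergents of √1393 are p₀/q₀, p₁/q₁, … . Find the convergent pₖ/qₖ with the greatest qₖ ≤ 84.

1157/31

√1393 = [37; 3, 10, 3, 74, …] (period length 4).
Convergents:
  p_0/q_0 = 37/1
  p_1/q_1 = 112/3
  p_2/q_2 = 1157/31
  p_3/q_3 = 3583/96
q_2 = 31 ≤ 84 < 96 = q_3, so the answer is 1157/31.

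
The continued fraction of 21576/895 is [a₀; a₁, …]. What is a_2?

3

21576 = 24·895 + 96   →  a_0 = 24
895 = 9·96 + 31   →  a_1 = 9
96 = 3·31 + 3   →  a_2 = 3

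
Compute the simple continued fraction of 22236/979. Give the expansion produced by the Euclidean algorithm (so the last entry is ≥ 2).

22236 = 22×979 + 698
979 = 1×698 + 281
698 = 2×281 + 136
281 = 2×136 + 9
136 = 15×9 + 1
9 = 9×1 + 0  (stop)
So 22236/979 = [22; 1, 2, 2, 15, 9].

[22; 1, 2, 2, 15, 9]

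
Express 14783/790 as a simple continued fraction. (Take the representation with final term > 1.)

14783 = 18·790 + 563
790 = 1·563 + 227
563 = 2·227 + 109
227 = 2·109 + 9
109 = 12·9 + 1
9 = 9·1 + 0  (stop)
So 14783/790 = [18; 1, 2, 2, 12, 9].

[18; 1, 2, 2, 12, 9]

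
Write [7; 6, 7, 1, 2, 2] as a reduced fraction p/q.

2371/331

Using pₖ = aₖpₖ₋₁ + pₖ₋₂ and qₖ = aₖqₖ₋₁ + qₖ₋₂:
  k=0: a=7, p=7, q=1
  k=1: a=6, p=43, q=6
  k=2: a=7, p=308, q=43
  k=3: a=1, p=351, q=49
  k=4: a=2, p=1010, q=141
  k=5: a=2, p=2371, q=331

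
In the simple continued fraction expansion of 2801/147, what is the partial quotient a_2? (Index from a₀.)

2

2801 = 19·147 + 8   →  a_0 = 19
147 = 18·8 + 3   →  a_1 = 18
8 = 2·3 + 2   →  a_2 = 2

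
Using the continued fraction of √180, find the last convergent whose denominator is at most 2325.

√180 = [13; 2, 2, 2, 26, …] (period length 4).
Convergents:
  p_0/q_0 = 13/1
  p_1/q_1 = 27/2
  p_2/q_2 = 67/5
  p_3/q_3 = 161/12
  p_4/q_4 = 4253/317
  p_5/q_5 = 8667/646
  p_6/q_6 = 21587/1609
  p_7/q_7 = 51841/3864
q_6 = 1609 ≤ 2325 < 3864 = q_7, so the answer is 21587/1609.

21587/1609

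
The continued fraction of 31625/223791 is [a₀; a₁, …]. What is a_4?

7

31625 = 0·223791 + 31625   →  a_0 = 0
223791 = 7·31625 + 2416   →  a_1 = 7
31625 = 13·2416 + 217   →  a_2 = 13
2416 = 11·217 + 29   →  a_3 = 11
217 = 7·29 + 14   →  a_4 = 7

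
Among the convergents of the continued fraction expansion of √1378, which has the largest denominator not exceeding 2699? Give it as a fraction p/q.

42801/1153

√1378 = [37; 8, 4, 4, 8, 74, …] (period length 5).
Convergents:
  p_0/q_0 = 37/1
  p_1/q_1 = 297/8
  p_2/q_2 = 1225/33
  p_3/q_3 = 5197/140
  p_4/q_4 = 42801/1153
  p_5/q_5 = 3172471/85462
q_4 = 1153 ≤ 2699 < 85462 = q_5, so the answer is 42801/1153.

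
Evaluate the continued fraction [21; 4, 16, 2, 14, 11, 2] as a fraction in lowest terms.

Using pₖ = aₖpₖ₋₁ + pₖ₋₂ and qₖ = aₖqₖ₋₁ + qₖ₋₂:
  k=0: a=21, p=21, q=1
  k=1: a=4, p=85, q=4
  k=2: a=16, p=1381, q=65
  k=3: a=2, p=2847, q=134
  k=4: a=14, p=41239, q=1941
  k=5: a=11, p=456476, q=21485
  k=6: a=2, p=954191, q=44911

954191/44911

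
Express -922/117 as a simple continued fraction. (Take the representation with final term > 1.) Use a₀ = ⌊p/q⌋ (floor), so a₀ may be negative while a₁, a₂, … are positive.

-922 = -8×117 + 14
117 = 8×14 + 5
14 = 2×5 + 4
5 = 1×4 + 1
4 = 4×1 + 0  (stop)
So -922/117 = [-8; 8, 2, 1, 4].

[-8; 8, 2, 1, 4]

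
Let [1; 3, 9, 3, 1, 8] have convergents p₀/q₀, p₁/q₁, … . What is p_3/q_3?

Using pₖ = aₖpₖ₋₁ + pₖ₋₂, qₖ = aₖqₖ₋₁ + qₖ₋₂ (with p₋₁=1, p₋₂=0, q₋₁=0, q₋₂=1):
  k=0: a=1, p=1, q=1
  k=1: a=3, p=4, q=3
  k=2: a=9, p=37, q=28
  k=3: a=3, p=115, q=87

115/87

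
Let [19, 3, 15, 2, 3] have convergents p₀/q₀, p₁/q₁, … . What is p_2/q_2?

Using pₖ = aₖpₖ₋₁ + pₖ₋₂, qₖ = aₖqₖ₋₁ + qₖ₋₂ (with p₋₁=1, p₋₂=0, q₋₁=0, q₋₂=1):
  k=0: a=19, p=19, q=1
  k=1: a=3, p=58, q=3
  k=2: a=15, p=889, q=46

889/46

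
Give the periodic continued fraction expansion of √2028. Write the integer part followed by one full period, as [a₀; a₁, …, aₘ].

a₀ = ⌊√2028⌋ = 45.
With m₀=0, d₀=1 and mₖ₊₁ = dₖaₖ − mₖ, dₖ₊₁ = (n − mₖ₊₁²)/dₖ, aₖ₊₁ = ⌊(a₀+mₖ₊₁)/dₖ₊₁⌋:
  k=1: m=45, d=3, a=30
  k=2: m=45, d=1, a=90
d=1 and a=2a₀=90 at k=2, so the next step gives (m, d) = (45, 3) again — its k=1 value — and the period has length 2.

[45; 30, 90]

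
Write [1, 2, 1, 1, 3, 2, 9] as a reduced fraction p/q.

Fold from the inside: start with 9/1.
  2 + 1/9 = 19/9
  3 + 9/19 = 66/19
  1 + 19/66 = 85/66
  1 + 66/85 = 151/85
  2 + 85/151 = 387/151
  1 + 151/387 = 538/387

538/387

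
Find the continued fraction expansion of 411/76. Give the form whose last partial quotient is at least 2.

[5; 2, 2, 4, 1, 2]

411 = 5×76 + 31
76 = 2×31 + 14
31 = 2×14 + 3
14 = 4×3 + 2
3 = 1×2 + 1
2 = 2×1 + 0  (stop)
So 411/76 = [5; 2, 2, 4, 1, 2].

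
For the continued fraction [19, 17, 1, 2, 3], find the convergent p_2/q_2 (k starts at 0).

Using pₖ = aₖpₖ₋₁ + pₖ₋₂, qₖ = aₖqₖ₋₁ + qₖ₋₂ (with p₋₁=1, p₋₂=0, q₋₁=0, q₋₂=1):
  k=0: a=19, p=19, q=1
  k=1: a=17, p=324, q=17
  k=2: a=1, p=343, q=18

343/18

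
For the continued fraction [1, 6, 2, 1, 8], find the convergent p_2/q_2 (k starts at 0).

15/13

Using pₖ = aₖpₖ₋₁ + pₖ₋₂, qₖ = aₖqₖ₋₁ + qₖ₋₂ (with p₋₁=1, p₋₂=0, q₋₁=0, q₋₂=1):
  k=0: a=1, p=1, q=1
  k=1: a=6, p=7, q=6
  k=2: a=2, p=15, q=13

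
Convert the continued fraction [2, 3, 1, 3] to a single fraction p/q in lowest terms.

34/15

Using pₖ = aₖpₖ₋₁ + pₖ₋₂ and qₖ = aₖqₖ₋₁ + qₖ₋₂:
  k=0: a=2, p=2, q=1
  k=1: a=3, p=7, q=3
  k=2: a=1, p=9, q=4
  k=3: a=3, p=34, q=15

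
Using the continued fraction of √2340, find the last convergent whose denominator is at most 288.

√2340 = [48; 2, 1, 2, 10, 2, 1, 2, 96, …] (period length 8).
Convergents:
  p_0/q_0 = 48/1
  p_1/q_1 = 97/2
  p_2/q_2 = 145/3
  p_3/q_3 = 387/8
  p_4/q_4 = 4015/83
  p_5/q_5 = 8417/174
  p_6/q_6 = 12432/257
  p_7/q_7 = 33281/688
q_6 = 257 ≤ 288 < 688 = q_7, so the answer is 12432/257.

12432/257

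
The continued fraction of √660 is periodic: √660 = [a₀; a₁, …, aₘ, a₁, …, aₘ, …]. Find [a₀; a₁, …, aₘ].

[25; 1, 2, 4, 2, 1, 50]

a₀ = ⌊√660⌋ = 25.
With m₀=0, d₀=1 and mₖ₊₁ = dₖaₖ − mₖ, dₖ₊₁ = (n − mₖ₊₁²)/dₖ, aₖ₊₁ = ⌊(a₀+mₖ₊₁)/dₖ₊₁⌋:
  k=1: m=25, d=35, a=1
  k=2: m=10, d=16, a=2
  k=3: m=22, d=11, a=4
  k=4: m=22, d=16, a=2
  k=5: m=10, d=35, a=1
  k=6: m=25, d=1, a=50
d=1 and a=2a₀=50 at k=6, so the next step gives (m, d) = (25, 35) again — its k=1 value — and the period has length 6.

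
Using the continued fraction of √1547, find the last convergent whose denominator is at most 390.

9243/235

√1547 = [39; 3, 78, …] (period length 2).
Convergents:
  p_0/q_0 = 39/1
  p_1/q_1 = 118/3
  p_2/q_2 = 9243/235
  p_3/q_3 = 27847/708
q_2 = 235 ≤ 390 < 708 = q_3, so the answer is 9243/235.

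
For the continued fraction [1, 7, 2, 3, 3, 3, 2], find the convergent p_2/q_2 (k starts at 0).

Using pₖ = aₖpₖ₋₁ + pₖ₋₂, qₖ = aₖqₖ₋₁ + qₖ₋₂ (with p₋₁=1, p₋₂=0, q₋₁=0, q₋₂=1):
  k=0: a=1, p=1, q=1
  k=1: a=7, p=8, q=7
  k=2: a=2, p=17, q=15

17/15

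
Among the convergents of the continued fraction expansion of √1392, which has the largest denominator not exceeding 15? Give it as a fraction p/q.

485/13

√1392 = [37; 3, 4, 3, 74, …] (period length 4).
Convergents:
  p_0/q_0 = 37/1
  p_1/q_1 = 112/3
  p_2/q_2 = 485/13
  p_3/q_3 = 1567/42
q_2 = 13 ≤ 15 < 42 = q_3, so the answer is 485/13.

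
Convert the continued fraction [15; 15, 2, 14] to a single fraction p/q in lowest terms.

6764/449

Using pₖ = aₖpₖ₋₁ + pₖ₋₂ and qₖ = aₖqₖ₋₁ + qₖ₋₂:
  k=0: a=15, p=15, q=1
  k=1: a=15, p=226, q=15
  k=2: a=2, p=467, q=31
  k=3: a=14, p=6764, q=449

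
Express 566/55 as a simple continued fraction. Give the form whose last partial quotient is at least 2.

[10; 3, 2, 3, 2]

566 = 10*55 + 16
55 = 3*16 + 7
16 = 2*7 + 2
7 = 3*2 + 1
2 = 2*1 + 0  (stop)
So 566/55 = [10; 3, 2, 3, 2].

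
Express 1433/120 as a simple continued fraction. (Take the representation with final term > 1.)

[11; 1, 16, 7]

1433 = 11·120 + 113
120 = 1·113 + 7
113 = 16·7 + 1
7 = 7·1 + 0  (stop)
So 1433/120 = [11; 1, 16, 7].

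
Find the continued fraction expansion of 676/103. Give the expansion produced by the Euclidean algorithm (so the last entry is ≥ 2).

[6; 1, 1, 3, 2, 6]

676 = 6*103 + 58
103 = 1*58 + 45
58 = 1*45 + 13
45 = 3*13 + 6
13 = 2*6 + 1
6 = 6*1 + 0  (stop)
So 676/103 = [6; 1, 1, 3, 2, 6].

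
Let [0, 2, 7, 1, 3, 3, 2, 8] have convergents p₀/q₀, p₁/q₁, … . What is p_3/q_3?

8/17

Using pₖ = aₖpₖ₋₁ + pₖ₋₂, qₖ = aₖqₖ₋₁ + qₖ₋₂ (with p₋₁=1, p₋₂=0, q₋₁=0, q₋₂=1):
  k=0: a=0, p=0, q=1
  k=1: a=2, p=1, q=2
  k=2: a=7, p=7, q=15
  k=3: a=1, p=8, q=17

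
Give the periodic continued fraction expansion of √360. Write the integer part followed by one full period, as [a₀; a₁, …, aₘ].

[18; 1, 36]

a₀ = ⌊√360⌋ = 18.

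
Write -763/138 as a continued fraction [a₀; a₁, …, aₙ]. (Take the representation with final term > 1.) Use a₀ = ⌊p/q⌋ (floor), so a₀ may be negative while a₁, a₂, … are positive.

[-6; 2, 8, 8]

-763 = -6*138 + 65
138 = 2*65 + 8
65 = 8*8 + 1
8 = 8*1 + 0  (stop)
So -763/138 = [-6; 2, 8, 8].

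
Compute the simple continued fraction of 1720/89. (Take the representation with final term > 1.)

[19; 3, 14, 2]

1720 = 19·89 + 29
89 = 3·29 + 2
29 = 14·2 + 1
2 = 2·1 + 0  (stop)
So 1720/89 = [19; 3, 14, 2].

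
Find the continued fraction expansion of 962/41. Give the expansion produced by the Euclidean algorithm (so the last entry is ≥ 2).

[23; 2, 6, 3]

962 = 23·41 + 19
41 = 2·19 + 3
19 = 6·3 + 1
3 = 3·1 + 0  (stop)
So 962/41 = [23; 2, 6, 3].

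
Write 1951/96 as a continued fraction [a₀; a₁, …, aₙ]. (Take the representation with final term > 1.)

1951 = 20·96 + 31
96 = 3·31 + 3
31 = 10·3 + 1
3 = 3·1 + 0  (stop)
So 1951/96 = [20; 3, 10, 3].

[20; 3, 10, 3]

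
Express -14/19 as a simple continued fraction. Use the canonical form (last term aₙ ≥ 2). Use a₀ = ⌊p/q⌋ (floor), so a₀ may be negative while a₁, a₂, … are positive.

[-1; 3, 1, 4]

-14 = -1×19 + 5
19 = 3×5 + 4
5 = 1×4 + 1
4 = 4×1 + 0  (stop)
So -14/19 = [-1; 3, 1, 4].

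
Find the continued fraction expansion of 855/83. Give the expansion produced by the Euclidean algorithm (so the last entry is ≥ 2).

[10; 3, 3, 8]

855 = 10·83 + 25
83 = 3·25 + 8
25 = 3·8 + 1
8 = 8·1 + 0  (stop)
So 855/83 = [10; 3, 3, 8].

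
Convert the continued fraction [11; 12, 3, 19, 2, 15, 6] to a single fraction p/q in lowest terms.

Fold from the inside: start with 6/1.
  15 + 1/6 = 91/6
  2 + 6/91 = 188/91
  19 + 91/188 = 3663/188
  3 + 188/3663 = 11177/3663
  12 + 3663/11177 = 137787/11177
  11 + 11177/137787 = 1526834/137787

1526834/137787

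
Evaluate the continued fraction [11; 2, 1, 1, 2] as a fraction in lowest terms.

Using pₖ = aₖpₖ₋₁ + pₖ₋₂ and qₖ = aₖqₖ₋₁ + qₖ₋₂:
  k=0: a=11, p=11, q=1
  k=1: a=2, p=23, q=2
  k=2: a=1, p=34, q=3
  k=3: a=1, p=57, q=5
  k=4: a=2, p=148, q=13

148/13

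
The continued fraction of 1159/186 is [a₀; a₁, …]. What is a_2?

3

1159 = 6·186 + 43   →  a_0 = 6
186 = 4·43 + 14   →  a_1 = 4
43 = 3·14 + 1   →  a_2 = 3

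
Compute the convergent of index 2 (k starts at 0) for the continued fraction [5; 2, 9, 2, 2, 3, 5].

104/19

Using pₖ = aₖpₖ₋₁ + pₖ₋₂, qₖ = aₖqₖ₋₁ + qₖ₋₂ (with p₋₁=1, p₋₂=0, q₋₁=0, q₋₂=1):
  k=0: a=5, p=5, q=1
  k=1: a=2, p=11, q=2
  k=2: a=9, p=104, q=19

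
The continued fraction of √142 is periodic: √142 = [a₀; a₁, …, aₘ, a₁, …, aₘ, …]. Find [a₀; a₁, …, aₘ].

a₀ = ⌊√142⌋ = 11.

[11; 1, 10, 1, 22]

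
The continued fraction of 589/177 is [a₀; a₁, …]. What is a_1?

3

589 = 3·177 + 58   →  a_0 = 3
177 = 3·58 + 3   →  a_1 = 3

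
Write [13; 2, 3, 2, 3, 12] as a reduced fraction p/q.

Using pₖ = aₖpₖ₋₁ + pₖ₋₂ and qₖ = aₖqₖ₋₁ + qₖ₋₂:
  k=0: a=13, p=13, q=1
  k=1: a=2, p=27, q=2
  k=2: a=3, p=94, q=7
  k=3: a=2, p=215, q=16
  k=4: a=3, p=739, q=55
  k=5: a=12, p=9083, q=676

9083/676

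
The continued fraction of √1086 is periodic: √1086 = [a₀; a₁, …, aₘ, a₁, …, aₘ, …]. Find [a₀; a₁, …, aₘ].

[32; 1, 20, 1, 64]

a₀ = ⌊√1086⌋ = 32.
With m₀=0, d₀=1 and mₖ₊₁ = dₖaₖ − mₖ, dₖ₊₁ = (n − mₖ₊₁²)/dₖ, aₖ₊₁ = ⌊(a₀+mₖ₊₁)/dₖ₊₁⌋:
  k=1: m=32, d=62, a=1
  k=2: m=30, d=3, a=20
  k=3: m=30, d=62, a=1
  k=4: m=32, d=1, a=64
d=1 and a=2a₀=64 at k=4, so the next step gives (m, d) = (32, 62) again — its k=1 value — and the period has length 4.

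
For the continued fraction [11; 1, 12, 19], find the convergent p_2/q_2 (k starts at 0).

155/13

Using pₖ = aₖpₖ₋₁ + pₖ₋₂, qₖ = aₖqₖ₋₁ + qₖ₋₂ (with p₋₁=1, p₋₂=0, q₋₁=0, q₋₂=1):
  k=0: a=11, p=11, q=1
  k=1: a=1, p=12, q=1
  k=2: a=12, p=155, q=13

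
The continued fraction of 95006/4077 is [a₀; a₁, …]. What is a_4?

95006 = 23·4077 + 1235   →  a_0 = 23
4077 = 3·1235 + 372   →  a_1 = 3
1235 = 3·372 + 119   →  a_2 = 3
372 = 3·119 + 15   →  a_3 = 3
119 = 7·15 + 14   →  a_4 = 7

7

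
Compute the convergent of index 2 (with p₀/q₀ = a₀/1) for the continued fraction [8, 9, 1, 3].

Using pₖ = aₖpₖ₋₁ + pₖ₋₂, qₖ = aₖqₖ₋₁ + qₖ₋₂ (with p₋₁=1, p₋₂=0, q₋₁=0, q₋₂=1):
  k=0: a=8, p=8, q=1
  k=1: a=9, p=73, q=9
  k=2: a=1, p=81, q=10

81/10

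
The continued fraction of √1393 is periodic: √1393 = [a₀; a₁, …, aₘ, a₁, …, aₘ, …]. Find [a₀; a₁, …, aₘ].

[37; 3, 10, 3, 74]

a₀ = ⌊√1393⌋ = 37.
With m₀=0, d₀=1 and mₖ₊₁ = dₖaₖ − mₖ, dₖ₊₁ = (n − mₖ₊₁²)/dₖ, aₖ₊₁ = ⌊(a₀+mₖ₊₁)/dₖ₊₁⌋:
  k=1: m=37, d=24, a=3
  k=2: m=35, d=7, a=10
  k=3: m=35, d=24, a=3
  k=4: m=37, d=1, a=74
d=1 and a=2a₀=74 at k=4, so the next step gives (m, d) = (37, 24) again — its k=1 value — and the period has length 4.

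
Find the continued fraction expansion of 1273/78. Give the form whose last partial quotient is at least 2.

1273 = 16×78 + 25
78 = 3×25 + 3
25 = 8×3 + 1
3 = 3×1 + 0  (stop)
So 1273/78 = [16; 3, 8, 3].

[16; 3, 8, 3]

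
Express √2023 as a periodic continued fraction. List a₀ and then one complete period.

[44; 1, 43, 1, 88]

a₀ = ⌊√2023⌋ = 44.
With m₀=0, d₀=1 and mₖ₊₁ = dₖaₖ − mₖ, dₖ₊₁ = (n − mₖ₊₁²)/dₖ, aₖ₊₁ = ⌊(a₀+mₖ₊₁)/dₖ₊₁⌋:
  k=1: m=44, d=87, a=1
  k=2: m=43, d=2, a=43
  k=3: m=43, d=87, a=1
  k=4: m=44, d=1, a=88
d=1 and a=2a₀=88 at k=4, so the next step gives (m, d) = (44, 87) again — its k=1 value — and the period has length 4.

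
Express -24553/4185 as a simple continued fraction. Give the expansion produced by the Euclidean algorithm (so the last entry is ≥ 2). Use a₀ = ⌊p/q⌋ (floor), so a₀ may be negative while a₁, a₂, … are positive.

-24553 = -6×4185 + 557
4185 = 7×557 + 286
557 = 1×286 + 271
286 = 1×271 + 15
271 = 18×15 + 1
15 = 15×1 + 0  (stop)
So -24553/4185 = [-6; 7, 1, 1, 18, 15].

[-6; 7, 1, 1, 18, 15]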